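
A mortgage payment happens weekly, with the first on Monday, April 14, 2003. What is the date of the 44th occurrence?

February 9, 2004

The 44th occurrence is 43 intervals after the first: 43 × 7 = 301 days after April 14, 2003.
April has 30 days — 16 days to the end of April leaves 285.
May has 31 days (254 left).
June has 30 days (224 left).
July has 31 days (193 left).
August has 31 days (162 left).
September has 30 days (132 left).
October has 31 days (101 left).
November has 30 days (71 left).
December has 31 days (40 left).
January has 31 days (9 left).
9 days into February → February 9, 2004.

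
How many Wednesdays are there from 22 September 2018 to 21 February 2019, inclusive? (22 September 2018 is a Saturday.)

22

22 September 2018 is a Saturday; the first Wednesday on or after it is 26 September 2018 (4 days later).
From 26 September 2018 to 21 February 2019: 4 + 31 + 30 + 31 + 31 + 21 = 148 days (rest of September, October, November, December, January, February).
148 ÷ 7 = 21 full weeks with remainder 1, so 21 more Wednesdays after the first → 22.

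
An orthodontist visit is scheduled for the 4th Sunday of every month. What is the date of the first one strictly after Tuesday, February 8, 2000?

February 27, 2000

February 2000 starts on a Tuesday; its first Sunday is the 6th, so the 4th Sunday is the 27th — February 27, 2000.
February 27, 2000 is after February 8, 2000, so that is the next one.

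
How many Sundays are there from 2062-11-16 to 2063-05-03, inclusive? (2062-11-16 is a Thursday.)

2062-11-16 is a Thursday; the first Sunday on or after it is 2062-11-19 (3 days later).
From 2062-11-19 to 2063-05-03: 11 + 31 + 31 + 28 + 31 + 30 + 3 = 165 days (rest of November, December, January, February, March, April, May).
165 ÷ 7 = 23 full weeks with remainder 4, so 23 more Sundays after the first → 24.

24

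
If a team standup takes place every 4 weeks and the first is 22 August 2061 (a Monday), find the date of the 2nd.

The 2nd occurrence is 1 interval after the first: 1 × 28 = 28 days after 22 August 2061.
August has 31 days — 9 days to the end of August leaves 19.
19 days into September → 19 September 2061.

19 September 2061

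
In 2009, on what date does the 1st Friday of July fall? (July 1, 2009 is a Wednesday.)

July 3, 2009

July 2009 begins on a Wednesday, so the first Friday is July 3 (2 days later).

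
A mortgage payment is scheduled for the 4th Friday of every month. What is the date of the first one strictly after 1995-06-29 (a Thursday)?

1995-07-28

June 1995 starts on a Thursday; its first Friday is the 2nd, so the 4th Friday is the 23rd — 1995-06-23.
That is not after 1995-06-29, so look at July 1995.
July 1995 starts on a Saturday; its first Friday is the 7th, so the 4th Friday is the 28th — 1995-07-28.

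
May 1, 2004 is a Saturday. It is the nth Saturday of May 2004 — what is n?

1st

Day 1 falls in week ⌈1/7⌉ of the month.
Days 1–7 hold the 1st Saturday, 8–14 the 2nd, 15–21 the 3rd, 22–28 the 4th, 29–31 the 5th.
1 is in the range for the 1st.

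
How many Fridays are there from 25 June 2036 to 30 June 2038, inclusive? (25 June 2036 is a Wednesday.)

105

25 June 2036 is a Wednesday; the first Friday on or after it is 27 June 2036 (2 days later).
From 27 June 2036 to 30 June 2038: 187 + 365 + 181 = 733 days (rest of 2036, 2037, to 30 June 2038 in 2038).
733 ÷ 7 = 104 full weeks with remainder 5, so 104 more Fridays after the first → 105.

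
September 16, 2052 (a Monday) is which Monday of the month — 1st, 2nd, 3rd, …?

3rd

Day 16 falls in week ⌈16/7⌉ of the month.
Days 1–7 hold the 1st Monday, 8–14 the 2nd, 15–21 the 3rd, 22–28 the 4th, 29–31 the 5th.
16 is in the range for the 3rd.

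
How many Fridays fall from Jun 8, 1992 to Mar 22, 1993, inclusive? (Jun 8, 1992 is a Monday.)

41

Jun 8, 1992 is a Monday; the first Friday on or after it is Jun 12, 1992 (4 days later).
From Jun 12, 1992 to Mar 22, 1993: 18 + 31 + 31 + 30 + 31 + 30 + 31 + 31 + 28 + 22 = 283 days (rest of Jun, Jul, Aug, Sep, Oct, Nov, Dec, Jan, Feb, Mar).
283 ÷ 7 = 40 full weeks with remainder 3, so 40 more Fridays after the first → 41.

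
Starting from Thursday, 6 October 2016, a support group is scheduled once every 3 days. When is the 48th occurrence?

The 48th occurrence is 47 intervals after the first: 47 × 3 = 141 days after 6 October 2016.
October has 31 days — 25 days to the end of October leaves 116.
November has 30 days (86 left).
December has 31 days (55 left).
January has 31 days (24 left).
24 days into February → 24 February 2017.

24 February 2017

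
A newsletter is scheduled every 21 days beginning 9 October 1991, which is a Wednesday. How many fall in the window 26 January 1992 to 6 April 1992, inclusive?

Occurrences land 21·i days after 9 October 1991 for i = 0, 1, 2, …
26 January 1992 is 109 days after the start; 109 ÷ 21 = 5 remainder 4; since the remainder is 4, round up to i = 6. First occurrence in the window: #7 on 12 February 1992 (6×21 = 126 days in).
6 April 1992 is 180 days after the start; 180 ÷ 21 = 8 remainder 12. Last occurrence in the window: #9 on 25 March 1992.
Occurrences #7 through #9: 3 in total.

3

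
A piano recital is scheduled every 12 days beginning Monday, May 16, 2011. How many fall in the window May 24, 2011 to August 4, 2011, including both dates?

Occurrences land 12·i days after May 16, 2011 for i = 0, 1, 2, …
May 24, 2011 is 8 days after the start; 8 ÷ 12 = 0 remainder 8; since the remainder is 8, round up to i = 1. First occurrence in the window: #2 on May 28, 2011 (1×12 = 12 days in).
August 4, 2011 is 80 days after the start; 80 ÷ 12 = 6 remainder 8. Last occurrence in the window: #7 on July 27, 2011.
Occurrences #2 through #7: 6 in total.

6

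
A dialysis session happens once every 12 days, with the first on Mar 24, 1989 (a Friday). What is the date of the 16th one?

Sep 20, 1989

The 16th occurrence is 15 intervals after the first: 15 × 12 = 180 days after Mar 24, 1989.
Mar has 31 days — 7 days to the end of Mar leaves 173.
Apr has 30 days (143 left).
May has 31 days (112 left).
Jun has 30 days (82 left).
Jul has 31 days (51 left).
Aug has 31 days (20 left).
20 days into Sep → Sep 20, 1989.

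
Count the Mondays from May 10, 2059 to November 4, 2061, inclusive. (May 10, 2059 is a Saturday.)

May 10, 2059 is a Saturday; the first Monday on or after it is May 12, 2059 (2 days later).
From May 12, 2059 to November 4, 2061: 233 + 366 + 308 = 907 days (rest of 2059, 2060, to November 4, 2061 in 2061).
907 ÷ 7 = 129 full weeks with remainder 4, so 129 more Mondays after the first → 130.

130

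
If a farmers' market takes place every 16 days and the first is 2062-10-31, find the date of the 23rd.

The 23rd occurrence is 22 intervals after the first: 22 × 16 = 352 days after 2062-10-31.
October has 31 days — 0 days to the end of October leaves 352.
November has 30 days (322 left).
December has 31 days (291 left).
January has 31 days (260 left).
February has 28 days (232 left).
March has 31 days (201 left).
April has 30 days (171 left).
May has 31 days (140 left).
June has 30 days (110 left).
July has 31 days (79 left).
August has 31 days (48 left).
September has 30 days (18 left).
18 days into October → 2063-10-18.

2063-10-18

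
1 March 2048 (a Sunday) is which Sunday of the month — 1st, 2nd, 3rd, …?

Day 1 falls in week ⌈1/7⌉ of the month.
Days 1–7 hold the 1st Sunday, 8–14 the 2nd, 15–21 the 3rd, 22–28 the 4th, 29–31 the 5th.
1 is in the range for the 1st.

1st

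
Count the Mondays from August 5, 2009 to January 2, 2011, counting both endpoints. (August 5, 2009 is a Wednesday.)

August 5, 2009 is a Wednesday; the first Monday on or after it is August 10, 2009 (5 days later).
From August 10, 2009 to January 2, 2011: 143 + 365 + 2 = 510 days (rest of 2009, 2010, to January 2, 2011 in 2011).
510 ÷ 7 = 72 full weeks with remainder 6, so 72 more Mondays after the first → 73.

73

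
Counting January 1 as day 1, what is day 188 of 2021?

Jul 7, 2021

Jan has 31 days (188 − 31 = 157 remain).
Feb has 28 days (157 − 28 = 129 remain).
Mar has 31 days (129 − 31 = 98 remain).
Apr has 30 days (98 − 30 = 68 remain).
May has 31 days (68 − 31 = 37 remain).
Jun has 30 days (37 − 30 = 7 remain).
7 into Jul → Jul 7.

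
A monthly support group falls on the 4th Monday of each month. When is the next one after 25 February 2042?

24 March 2042

February 2042 starts on a Saturday; its first Monday is the 3rd, so the 4th Monday is the 24th — 24 February 2042.
That is not after 25 February 2042, so look at March 2042.
March 2042 starts on a Saturday; its first Monday is the 3rd, so the 4th Monday is the 24th — 24 March 2042.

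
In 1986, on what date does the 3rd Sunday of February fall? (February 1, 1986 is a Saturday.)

February 1986 begins on a Saturday, so the first Sunday is February 2 (1 day later).
The 3rd Sunday is 2 weeks later: 2 + 14 = 16.

16 February 1986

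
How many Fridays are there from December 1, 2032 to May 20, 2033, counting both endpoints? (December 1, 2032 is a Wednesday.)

December 1, 2032 is a Wednesday; the first Friday on or after it is December 3, 2032 (2 days later).
From December 3, 2032 to May 20, 2033: 28 + 31 + 28 + 31 + 30 + 20 = 168 days (rest of December, January, February, March, April, May).
168 ÷ 7 = 24 full weeks with remainder 0, so 24 more Fridays after the first → 25.

25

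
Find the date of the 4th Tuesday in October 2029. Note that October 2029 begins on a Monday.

23 October 2029

October 2029 begins on a Monday, so the first Tuesday is October 2 (1 day later).
The 4th Tuesday is 3 weeks later: 2 + 21 = 23.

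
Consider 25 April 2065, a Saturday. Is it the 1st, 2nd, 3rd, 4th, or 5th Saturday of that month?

Day 25 falls in week ⌈25/7⌉ of the month.
Days 1–7 hold the 1st Saturday, 8–14 the 2nd, 15–21 the 3rd, 22–28 the 4th, 29–31 the 5th.
25 is in the range for the 4th.

4th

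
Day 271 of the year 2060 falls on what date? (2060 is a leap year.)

2060-09-27

January has 31 days (271 − 31 = 240 remain).
February has 29 days (240 − 29 = 211 remain).
March has 31 days (211 − 31 = 180 remain).
April has 30 days (180 − 30 = 150 remain).
May has 31 days (150 − 31 = 119 remain).
June has 30 days (119 − 30 = 89 remain).
July has 31 days (89 − 31 = 58 remain).
August has 31 days (58 − 31 = 27 remain).
27 into September → September 27.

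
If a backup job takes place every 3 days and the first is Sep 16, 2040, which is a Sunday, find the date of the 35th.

Dec 27, 2040

The 35th occurrence is 34 intervals after the first: 34 × 3 = 102 days after Sep 16, 2040.
Sep has 30 days — 14 days to the end of Sep leaves 88.
Oct has 31 days (57 left).
Nov has 30 days (27 left).
27 days into Dec → Dec 27, 2040.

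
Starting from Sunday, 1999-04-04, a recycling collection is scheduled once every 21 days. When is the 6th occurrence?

The 6th occurrence is 5 intervals after the first: 5 × 21 = 105 days after 1999-04-04.
April has 30 days — 26 days to the end of April leaves 79.
May has 31 days (48 left).
June has 30 days (18 left).
18 days into July → 1999-07-18.

1999-07-18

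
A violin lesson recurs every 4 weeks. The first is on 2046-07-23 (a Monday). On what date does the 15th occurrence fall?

The 15th occurrence is 14 intervals after the first: 14 × 28 = 392 days after 2046-07-23.
July has 31 days — 8 days to the end of July leaves 384.
August has 31 days (353 left).
September has 30 days (323 left).
October has 31 days (292 left).
November has 30 days (262 left).
December has 31 days (231 left).
January has 31 days (200 left).
February has 28 days (172 left).
March has 31 days (141 left).
April has 30 days (111 left).
May has 31 days (80 left).
June has 30 days (50 left).
July has 31 days (19 left).
19 days into August → 2047-08-19.

2047-08-19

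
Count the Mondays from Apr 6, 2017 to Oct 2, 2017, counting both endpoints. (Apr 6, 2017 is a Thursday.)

26

Apr 6, 2017 is a Thursday; the first Monday on or after it is Apr 10, 2017 (4 days later).
From Apr 10, 2017 to Oct 2, 2017: 20 + 31 + 30 + 31 + 31 + 30 + 2 = 175 days (rest of Apr, May, Jun, Jul, Aug, Sep, Oct).
175 ÷ 7 = 25 full weeks with remainder 0, so 25 more Mondays after the first → 26.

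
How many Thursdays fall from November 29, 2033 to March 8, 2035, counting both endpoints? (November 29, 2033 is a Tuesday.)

November 29, 2033 is a Tuesday; the first Thursday on or after it is December 1, 2033 (2 days later).
From December 1, 2033 to March 8, 2035: 30 + 365 + 67 = 462 days (rest of 2033, 2034, to March 8, 2035 in 2035).
462 ÷ 7 = 66 full weeks with remainder 0, so 66 more Thursdays after the first → 67.

67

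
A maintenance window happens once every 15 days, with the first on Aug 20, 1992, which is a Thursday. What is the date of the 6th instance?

Nov 3, 1992

The 6th occurrence is 5 intervals after the first: 5 × 15 = 75 days after Aug 20, 1992.
Aug has 31 days — 11 days to the end of Aug leaves 64.
Sep has 30 days (34 left).
Oct has 31 days (3 left).
3 days into Nov → Nov 3, 1992.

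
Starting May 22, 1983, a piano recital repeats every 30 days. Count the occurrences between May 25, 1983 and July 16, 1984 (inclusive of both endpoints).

14

Occurrences land 30·i days after May 22, 1983 for i = 0, 1, 2, …
May 25, 1983 is 3 days after the start; 3 ÷ 30 = 0 remainder 3; since the remainder is 3, round up to i = 1. First occurrence in the window: #2 on June 21, 1983 (1×30 = 30 days in).
July 16, 1984 is 421 days after the start; 421 ÷ 30 = 14 remainder 1. Last occurrence in the window: #15 on July 15, 1984.
Occurrences #2 through #15: 14 in total.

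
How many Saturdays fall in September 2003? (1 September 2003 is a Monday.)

1 September 2003 is a Monday; the first Saturday on or after it is 6 September 2003 (5 days later).
From 6 September 2003 to 30 September 2003 is 30 − 6 = 24 days.
24 ÷ 7 = 3 full weeks with remainder 3, so 3 more Saturdays after the first → 4.

4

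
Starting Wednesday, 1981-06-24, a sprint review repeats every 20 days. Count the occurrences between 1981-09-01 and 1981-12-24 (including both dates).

6

Occurrences land 20·i days after 1981-06-24 for i = 0, 1, 2, …
1981-09-01 is 69 days after the start; 69 ÷ 20 = 3 remainder 9; since the remainder is 9, round up to i = 4. First occurrence in the window: #5 on 1981-09-12 (4×20 = 80 days in).
1981-12-24 is 183 days after the start; 183 ÷ 20 = 9 remainder 3. Last occurrence in the window: #10 on 1981-12-21.
Occurrences #5 through #10: 6 in total.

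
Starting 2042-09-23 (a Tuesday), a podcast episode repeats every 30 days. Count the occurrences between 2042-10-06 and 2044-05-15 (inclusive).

20

Occurrences land 30·i days after 2042-09-23 for i = 0, 1, 2, …
2042-10-06 is 13 days after the start; 13 ÷ 30 = 0 remainder 13; since the remainder is 13, round up to i = 1. First occurrence in the window: #2 on 2042-10-23 (1×30 = 30 days in).
2044-05-15 is 600 days after the start; 600 ÷ 30 = 20 remainder 0. Last occurrence in the window: #21 on 2044-05-15.
Occurrences #2 through #21: 20 in total.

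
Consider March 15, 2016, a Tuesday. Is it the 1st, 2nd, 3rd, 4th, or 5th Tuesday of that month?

3rd

Day 15 falls in week ⌈15/7⌉ of the month.
Days 1–7 hold the 1st Tuesday, 8–14 the 2nd, 15–21 the 3rd, 22–28 the 4th, 29–31 the 5th.
15 is in the range for the 3rd.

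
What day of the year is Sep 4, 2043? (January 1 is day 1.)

Days in months before Sep: 31 + 28 + 31 + 30 + 31 + 30 + 31 + 31 = 243.
Plus 4 days into Sep → day 247.

247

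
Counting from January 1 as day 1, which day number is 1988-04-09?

100

Days in months before April: 31 + 29 + 31 = 91.
Plus 9 days into April → day 100.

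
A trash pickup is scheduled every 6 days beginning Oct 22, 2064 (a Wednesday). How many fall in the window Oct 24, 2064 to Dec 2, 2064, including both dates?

6

Occurrences land 6·i days after Oct 22, 2064 for i = 0, 1, 2, …
Oct 24, 2064 is 2 days after the start; 2 ÷ 6 = 0 remainder 2; since the remainder is 2, round up to i = 1. First occurrence in the window: #2 on Oct 28, 2064 (1×6 = 6 days in).
Dec 2, 2064 is 41 days after the start; 41 ÷ 6 = 6 remainder 5. Last occurrence in the window: #7 on Nov 27, 2064.
Occurrences #2 through #7: 6 in total.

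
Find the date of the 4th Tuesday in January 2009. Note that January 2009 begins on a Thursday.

January 27, 2009

January 2009 begins on a Thursday, so the first Tuesday is January 6 (5 days later).
The 4th Tuesday is 3 weeks later: 6 + 21 = 27.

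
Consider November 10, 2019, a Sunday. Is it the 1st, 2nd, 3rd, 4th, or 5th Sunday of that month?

Day 10 falls in week ⌈10/7⌉ of the month.
Days 1–7 hold the 1st Sunday, 8–14 the 2nd, 15–21 the 3rd, 22–28 the 4th, 29–31 the 5th.
10 is in the range for the 2nd.

2nd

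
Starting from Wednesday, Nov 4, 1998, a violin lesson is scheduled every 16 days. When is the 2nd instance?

Nov 20, 1998

The 2nd occurrence is 1 interval after the first: 1 × 16 = 16 days after Nov 4, 1998.
16 days later is Nov 20, 1998.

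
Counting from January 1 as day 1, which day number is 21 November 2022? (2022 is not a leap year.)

Days in months before November: 31 + 28 + 31 + 30 + 31 + 30 + 31 + 31 + 30 + 31 = 304.
Plus 21 days into November → day 325.

325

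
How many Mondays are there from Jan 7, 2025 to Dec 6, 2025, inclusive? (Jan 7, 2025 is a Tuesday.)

47

Jan 7, 2025 is a Tuesday; the first Monday on or after it is Jan 13, 2025 (6 days later).
From Jan 13, 2025 to Dec 6, 2025: 18 + 28 + 31 + 30 + 31 + 30 + 31 + 31 + 30 + 31 + 30 + 6 = 327 days (rest of Jan, Feb, Mar, Apr, May, Jun, Jul, Aug, Sep, Oct, Nov, Dec).
327 ÷ 7 = 46 full weeks with remainder 5, so 46 more Mondays after the first → 47.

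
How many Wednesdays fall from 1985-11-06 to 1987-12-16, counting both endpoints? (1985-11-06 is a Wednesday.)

111

1985-11-06 is a Wednesday; the first Wednesday on or after it is 1985-11-06.
From 1985-11-06 to 1987-12-16: 55 + 365 + 350 = 770 days (rest of 1985, 1986, to 1987-12-16 in 1987).
770 ÷ 7 = 110 full weeks with remainder 0, so 110 more Wednesdays after the first → 111.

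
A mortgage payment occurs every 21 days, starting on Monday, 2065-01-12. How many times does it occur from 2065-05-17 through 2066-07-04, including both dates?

20

Occurrences land 21·i days after 2065-01-12 for i = 0, 1, 2, …
2065-05-17 is 125 days after the start; 125 ÷ 21 = 5 remainder 20; since the remainder is 20, round up to i = 6. First occurrence in the window: #7 on 2065-05-18 (6×21 = 126 days in).
2066-07-04 is 538 days after the start; 538 ÷ 21 = 25 remainder 13. Last occurrence in the window: #26 on 2066-06-21.
Occurrences #7 through #26: 20 in total.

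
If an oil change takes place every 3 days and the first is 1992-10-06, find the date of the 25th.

1992-12-17

The 25th occurrence is 24 intervals after the first: 24 × 3 = 72 days after 1992-10-06.
October has 31 days — 25 days to the end of October leaves 47.
November has 30 days (17 left).
17 days into December → 1992-12-17.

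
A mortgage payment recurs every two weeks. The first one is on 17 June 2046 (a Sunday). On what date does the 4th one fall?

29 July 2046

The 4th occurrence is 3 intervals after the first: 3 × 14 = 42 days after 17 June 2046.
June has 30 days — 13 days to the end of June leaves 29.
29 days into July → 29 July 2046.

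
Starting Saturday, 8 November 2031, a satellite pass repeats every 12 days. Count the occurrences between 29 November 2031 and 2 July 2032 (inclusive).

Occurrences land 12·i days after 8 November 2031 for i = 0, 1, 2, …
29 November 2031 is 21 days after the start; 21 ÷ 12 = 1 remainder 9; since the remainder is 9, round up to i = 2. First occurrence in the window: #3 on 2 December 2031 (2×12 = 24 days in).
2 July 2032 is 237 days after the start; 237 ÷ 12 = 19 remainder 9. Last occurrence in the window: #20 on 23 June 2032.
Occurrences #3 through #20: 18 in total.

18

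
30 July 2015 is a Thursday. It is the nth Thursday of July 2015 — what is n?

5th

Day 30 falls in week ⌈30/7⌉ of the month.
Days 1–7 hold the 1st Thursday, 8–14 the 2nd, 15–21 the 3rd, 22–28 the 4th, 29–31 the 5th.
30 is in the range for the 5th.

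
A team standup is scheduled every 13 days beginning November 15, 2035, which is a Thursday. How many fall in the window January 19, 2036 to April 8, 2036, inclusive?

7

Occurrences land 13·i days after November 15, 2035 for i = 0, 1, 2, …
January 19, 2036 is 65 days after the start; 65 ÷ 13 = 5 remainder 0. First occurrence in the window: #6 on January 19, 2036 (5×13 = 65 days in).
April 8, 2036 is 145 days after the start; 145 ÷ 13 = 11 remainder 2. Last occurrence in the window: #12 on April 6, 2036.
Occurrences #6 through #12: 7 in total.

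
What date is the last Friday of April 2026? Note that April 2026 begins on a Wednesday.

April 24, 2026

April 2026 begins on a Wednesday, so the first Friday is April 3 (2 days later).
April 2026 has 30 days. Adding weeks: 3, 10, 17, 24 — the last one ≤ 30 is the 24th.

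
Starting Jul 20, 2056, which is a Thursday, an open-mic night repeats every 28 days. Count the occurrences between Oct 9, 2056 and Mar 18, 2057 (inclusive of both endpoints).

Occurrences land 28·i days after Jul 20, 2056 for i = 0, 1, 2, …
Oct 9, 2056 is 81 days after the start; 81 ÷ 28 = 2 remainder 25; since the remainder is 25, round up to i = 3. First occurrence in the window: #4 on Oct 12, 2056 (3×28 = 84 days in).
Mar 18, 2057 is 241 days after the start; 241 ÷ 28 = 8 remainder 17. Last occurrence in the window: #9 on Mar 1, 2057.
Occurrences #4 through #9: 6 in total.

6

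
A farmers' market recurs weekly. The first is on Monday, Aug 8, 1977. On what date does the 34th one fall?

Mar 27, 1978

The 34th occurrence is 33 intervals after the first: 33 × 7 = 231 days after Aug 8, 1977.
Aug has 31 days — 23 days to the end of Aug leaves 208.
Sep has 30 days (178 left).
Oct has 31 days (147 left).
Nov has 30 days (117 left).
Dec has 31 days (86 left).
Jan has 31 days (55 left).
Feb has 28 days (27 left).
27 days into Mar → Mar 27, 1978.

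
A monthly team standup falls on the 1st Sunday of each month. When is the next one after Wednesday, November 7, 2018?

December 2, 2018

November 2018 starts on a Thursday, so its 1st Sunday is November 4, 2018 (3 days in).
That is not after November 7, 2018, so look at December 2018.
December 2018 starts on a Saturday, so its 1st Sunday is December 2, 2018 (1 day in).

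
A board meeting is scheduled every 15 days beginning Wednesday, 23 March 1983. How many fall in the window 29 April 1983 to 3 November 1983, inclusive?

Occurrences land 15·i days after 23 March 1983 for i = 0, 1, 2, …
29 April 1983 is 37 days after the start; 37 ÷ 15 = 2 remainder 7; since the remainder is 7, round up to i = 3. First occurrence in the window: #4 on 7 May 1983 (3×15 = 45 days in).
3 November 1983 is 225 days after the start; 225 ÷ 15 = 15 remainder 0. Last occurrence in the window: #16 on 3 November 1983.
Occurrences #4 through #16: 13 in total.

13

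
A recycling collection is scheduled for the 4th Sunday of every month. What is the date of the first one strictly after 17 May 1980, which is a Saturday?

25 May 1980

May 1980 starts on a Thursday; its first Sunday is the 4th, so the 4th Sunday is the 25th — 25 May 1980.
25 May 1980 is after 17 May 1980, so that is the next one.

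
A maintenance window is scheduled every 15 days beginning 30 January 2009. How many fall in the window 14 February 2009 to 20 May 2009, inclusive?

7

Occurrences land 15·i days after 30 January 2009 for i = 0, 1, 2, …
14 February 2009 is 15 days after the start; 15 ÷ 15 = 1 remainder 0. First occurrence in the window: #2 on 14 February 2009 (1×15 = 15 days in).
20 May 2009 is 110 days after the start; 110 ÷ 15 = 7 remainder 5. Last occurrence in the window: #8 on 15 May 2009.
Occurrences #2 through #8: 7 in total.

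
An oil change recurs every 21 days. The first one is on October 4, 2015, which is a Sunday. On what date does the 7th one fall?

February 7, 2016

The 7th occurrence is 6 intervals after the first: 6 × 21 = 126 days after October 4, 2015.
October has 31 days — 27 days to the end of October leaves 99.
November has 30 days (69 left).
December has 31 days (38 left).
January has 31 days (7 left).
7 days into February → February 7, 2016.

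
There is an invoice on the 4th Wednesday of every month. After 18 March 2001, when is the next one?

March 2001 starts on a Thursday; its first Wednesday is the 7th, so the 4th Wednesday is the 28th — 28 March 2001.
28 March 2001 is after 18 March 2001, so that is the next one.

28 March 2001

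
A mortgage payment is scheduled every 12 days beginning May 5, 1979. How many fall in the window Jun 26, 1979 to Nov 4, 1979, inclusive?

11

Occurrences land 12·i days after May 5, 1979 for i = 0, 1, 2, …
Jun 26, 1979 is 52 days after the start; 52 ÷ 12 = 4 remainder 4; since the remainder is 4, round up to i = 5. First occurrence in the window: #6 on Jul 4, 1979 (5×12 = 60 days in).
Nov 4, 1979 is 183 days after the start; 183 ÷ 12 = 15 remainder 3. Last occurrence in the window: #16 on Nov 1, 1979.
Occurrences #6 through #16: 11 in total.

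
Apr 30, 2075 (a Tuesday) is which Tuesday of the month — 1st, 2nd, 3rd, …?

5th

Day 30 falls in week ⌈30/7⌉ of the month.
Days 1–7 hold the 1st Tuesday, 8–14 the 2nd, 15–21 the 3rd, 22–28 the 4th, 29–31 the 5th.
30 is in the range for the 5th.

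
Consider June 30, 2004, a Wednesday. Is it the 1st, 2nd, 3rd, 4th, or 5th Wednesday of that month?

5th

Day 30 falls in week ⌈30/7⌉ of the month.
Days 1–7 hold the 1st Wednesday, 8–14 the 2nd, 15–21 the 3rd, 22–28 the 4th, 29–31 the 5th.
30 is in the range for the 5th.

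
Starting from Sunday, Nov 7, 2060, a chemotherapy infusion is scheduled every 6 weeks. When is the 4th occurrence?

Mar 13, 2061

The 4th occurrence is 3 intervals after the first: 3 × 42 = 126 days after Nov 7, 2060.
Nov has 30 days — 23 days to the end of Nov leaves 103.
Dec has 31 days (72 left).
Jan has 31 days (41 left).
Feb has 28 days (13 left).
13 days into Mar → Mar 13, 2061.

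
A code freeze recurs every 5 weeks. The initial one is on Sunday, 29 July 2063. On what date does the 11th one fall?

The 11th occurrence is 10 intervals after the first: 10 × 35 = 350 days after 29 July 2063.
July has 31 days — 2 days to the end of July leaves 348.
August has 31 days (317 left).
September has 30 days (287 left).
October has 31 days (256 left).
November has 30 days (226 left).
December has 31 days (195 left).
January has 31 days (164 left).
February has 29 days (135 left).
March has 31 days (104 left).
April has 30 days (74 left).
May has 31 days (43 left).
June has 30 days (13 left).
13 days into July → 13 July 2064.

13 July 2064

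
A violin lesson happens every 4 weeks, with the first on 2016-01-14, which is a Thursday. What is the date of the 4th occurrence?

2016-04-07

The 4th occurrence is 3 intervals after the first: 3 × 28 = 84 days after 2016-01-14.
January has 31 days — 17 days to the end of January leaves 67.
February has 29 days (38 left).
March has 31 days (7 left).
7 days into April → 2016-04-07.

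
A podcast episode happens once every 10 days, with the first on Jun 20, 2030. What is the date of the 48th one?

Oct 3, 2031

The 48th occurrence is 47 intervals after the first: 47 × 10 = 470 days after Jun 20, 2030.
Jun has 30 days — 10 days to the end of Jun leaves 460.
From end of Jun to end of 2030 is 184 days (276 left).
Jan has 31 days (245 left).
Feb has 28 days (217 left).
Mar has 31 days (186 left).
Apr has 30 days (156 left).
May has 31 days (125 left).
Jun has 30 days (95 left).
Jul has 31 days (64 left).
Aug has 31 days (33 left).
Sep has 30 days (3 left).
3 days into Oct → Oct 3, 2031.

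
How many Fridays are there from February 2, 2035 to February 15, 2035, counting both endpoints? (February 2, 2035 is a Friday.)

2

February 2, 2035 is a Friday; the first Friday on or after it is February 2, 2035.
From February 2, 2035 to February 15, 2035 is 15 − 2 = 13 days.
13 ÷ 7 = 1 full weeks with remainder 6, so 1 more Fridays after the first → 2.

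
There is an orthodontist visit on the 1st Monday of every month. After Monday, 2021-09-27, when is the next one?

2021-10-04

September 2021 starts on a Wednesday, so its 1st Monday is 2021-09-06 (5 days in).
That is not after 2021-09-27, so look at October 2021.
October 2021 starts on a Friday, so its 1st Monday is 2021-10-04 (3 days in).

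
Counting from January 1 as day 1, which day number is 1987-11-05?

Days in months before November: 31 + 28 + 31 + 30 + 31 + 30 + 31 + 31 + 30 + 31 = 304.
Plus 5 days into November → day 309.

309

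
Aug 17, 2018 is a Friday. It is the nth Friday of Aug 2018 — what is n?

Day 17 falls in week ⌈17/7⌉ of the month.
Days 1–7 hold the 1st Friday, 8–14 the 2nd, 15–21 the 3rd, 22–28 the 4th, 29–31 the 5th.
17 is in the range for the 3rd.

3rd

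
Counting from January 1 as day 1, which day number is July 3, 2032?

185

Days in months before July: 31 + 29 + 31 + 30 + 31 + 30 = 182.
Plus 3 days into July → day 185.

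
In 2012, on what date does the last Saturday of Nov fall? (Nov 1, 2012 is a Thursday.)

Nov 24, 2012

Nov 2012 begins on a Thursday, so the first Saturday is Nov 3 (2 days later).
Nov 2012 has 30 days. Adding weeks: 3, 10, 17, 24 — the last one ≤ 30 is the 24th.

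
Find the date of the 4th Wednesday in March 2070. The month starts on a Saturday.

26 March 2070

March 2070 begins on a Saturday, so the first Wednesday is March 5 (4 days later).
The 4th Wednesday is 3 weeks later: 5 + 21 = 26.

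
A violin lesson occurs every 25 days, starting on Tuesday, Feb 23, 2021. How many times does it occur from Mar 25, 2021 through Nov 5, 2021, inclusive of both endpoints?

9

Occurrences land 25·i days after Feb 23, 2021 for i = 0, 1, 2, …
Mar 25, 2021 is 30 days after the start; 30 ÷ 25 = 1 remainder 5; since the remainder is 5, round up to i = 2. First occurrence in the window: #3 on Apr 14, 2021 (2×25 = 50 days in).
Nov 5, 2021 is 255 days after the start; 255 ÷ 25 = 10 remainder 5. Last occurrence in the window: #11 on Oct 31, 2021.
Occurrences #3 through #11: 9 in total.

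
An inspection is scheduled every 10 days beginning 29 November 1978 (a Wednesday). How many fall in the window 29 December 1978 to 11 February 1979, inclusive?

Occurrences land 10·i days after 29 November 1978 for i = 0, 1, 2, …
29 December 1978 is 30 days after the start; 30 ÷ 10 = 3 remainder 0. First occurrence in the window: #4 on 29 December 1978 (3×10 = 30 days in).
11 February 1979 is 74 days after the start; 74 ÷ 10 = 7 remainder 4. Last occurrence in the window: #8 on 7 February 1979.
Occurrences #4 through #8: 5 in total.

5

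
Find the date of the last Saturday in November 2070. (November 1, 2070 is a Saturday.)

2070-11-29

November 2070 begins on a Saturday, so the first Saturday is November 1.
November 2070 has 30 days. Adding weeks: 1, 8, 15, 22, 29 — the last one ≤ 30 is the 29th.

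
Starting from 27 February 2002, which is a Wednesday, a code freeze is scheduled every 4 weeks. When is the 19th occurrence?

The 19th occurrence is 18 intervals after the first: 18 × 28 = 504 days after 27 February 2002.
February has 28 days — 1 day to the end of February leaves 503.
From end of February to end of 2002 is 306 days (197 left).
January has 31 days (166 left).
February has 28 days (138 left).
March has 31 days (107 left).
April has 30 days (77 left).
May has 31 days (46 left).
June has 30 days (16 left).
16 days into July → 16 July 2003.

16 July 2003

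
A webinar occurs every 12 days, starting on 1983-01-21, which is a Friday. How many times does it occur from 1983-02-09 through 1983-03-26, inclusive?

4

Occurrences land 12·i days after 1983-01-21 for i = 0, 1, 2, …
1983-02-09 is 19 days after the start; 19 ÷ 12 = 1 remainder 7; since the remainder is 7, round up to i = 2. First occurrence in the window: #3 on 1983-02-14 (2×12 = 24 days in).
1983-03-26 is 64 days after the start; 64 ÷ 12 = 5 remainder 4. Last occurrence in the window: #6 on 1983-03-22.
Occurrences #3 through #6: 4 in total.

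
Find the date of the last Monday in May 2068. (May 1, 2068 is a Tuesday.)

May 2068 begins on a Tuesday, so the first Monday is May 7 (6 days later).
May 2068 has 31 days. Adding weeks: 7, 14, 21, 28 — the last one ≤ 31 is the 28th.

May 28, 2068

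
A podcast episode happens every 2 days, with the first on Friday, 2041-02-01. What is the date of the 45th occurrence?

The 45th occurrence is 44 intervals after the first: 44 × 2 = 88 days after 2041-02-01.
February has 28 days — 27 days to the end of February leaves 61.
March has 31 days (30 left).
30 days into April → 2041-04-30.

2041-04-30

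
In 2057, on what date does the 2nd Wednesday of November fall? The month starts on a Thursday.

November 2057 begins on a Thursday, so the first Wednesday is November 7 (6 days later).
The 2nd Wednesday is 1 weeks later: 7 + 7 = 14.

November 14, 2057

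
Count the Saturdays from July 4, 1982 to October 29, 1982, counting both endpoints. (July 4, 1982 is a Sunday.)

July 4, 1982 is a Sunday; the first Saturday on or after it is July 10, 1982 (6 days later).
From July 10, 1982 to October 29, 1982: 21 + 31 + 30 + 29 = 111 days (rest of July, August, September, October).
111 ÷ 7 = 15 full weeks with remainder 6, so 15 more Saturdays after the first → 16.

16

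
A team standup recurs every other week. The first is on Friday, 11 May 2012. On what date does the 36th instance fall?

13 September 2013

The 36th occurrence is 35 intervals after the first: 35 × 14 = 490 days after 11 May 2012.
May has 31 days — 20 days to the end of May leaves 470.
From end of May to end of 2012 is 214 days (256 left).
January has 31 days (225 left).
February has 28 days (197 left).
March has 31 days (166 left).
April has 30 days (136 left).
May has 31 days (105 left).
June has 30 days (75 left).
July has 31 days (44 left).
August has 31 days (13 left).
13 days into September → 13 September 2013.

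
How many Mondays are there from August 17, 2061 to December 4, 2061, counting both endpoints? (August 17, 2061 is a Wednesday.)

August 17, 2061 is a Wednesday; the first Monday on or after it is August 22, 2061 (5 days later).
From August 22, 2061 to December 4, 2061: 9 + 30 + 31 + 30 + 4 = 104 days (rest of August, September, October, November, December).
104 ÷ 7 = 14 full weeks with remainder 6, so 14 more Mondays after the first → 15.

15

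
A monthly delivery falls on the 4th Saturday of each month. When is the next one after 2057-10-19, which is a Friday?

October 2057 starts on a Monday; its first Saturday is the 6th, so the 4th Saturday is the 27th — 2057-10-27.
2057-10-27 is after 2057-10-19, so that is the next one.

2057-10-27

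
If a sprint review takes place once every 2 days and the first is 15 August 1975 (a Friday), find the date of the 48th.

The 48th occurrence is 47 intervals after the first: 47 × 2 = 94 days after 15 August 1975.
August has 31 days — 16 days to the end of August leaves 78.
September has 30 days (48 left).
October has 31 days (17 left).
17 days into November → 17 November 1975.

17 November 1975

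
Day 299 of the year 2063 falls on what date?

October 26, 2063

January has 31 days (299 − 31 = 268 remain).
February has 28 days (268 − 28 = 240 remain).
March has 31 days (240 − 31 = 209 remain).
April has 30 days (209 − 30 = 179 remain).
May has 31 days (179 − 31 = 148 remain).
June has 30 days (148 − 30 = 118 remain).
July has 31 days (118 − 31 = 87 remain).
August has 31 days (87 − 31 = 56 remain).
September has 30 days (56 − 30 = 26 remain).
26 into October → October 26.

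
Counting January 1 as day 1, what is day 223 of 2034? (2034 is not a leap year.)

January has 31 days (223 − 31 = 192 remain).
February has 28 days (192 − 28 = 164 remain).
March has 31 days (164 − 31 = 133 remain).
April has 30 days (133 − 30 = 103 remain).
May has 31 days (103 − 31 = 72 remain).
June has 30 days (72 − 30 = 42 remain).
July has 31 days (42 − 31 = 11 remain).
11 into August → August 11.

2034-08-11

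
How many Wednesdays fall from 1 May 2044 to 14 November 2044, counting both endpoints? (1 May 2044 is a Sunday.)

1 May 2044 is a Sunday; the first Wednesday on or after it is 4 May 2044 (3 days later).
From 4 May 2044 to 14 November 2044: 27 + 30 + 31 + 31 + 30 + 31 + 14 = 194 days (rest of May, June, July, August, September, October, November).
194 ÷ 7 = 27 full weeks with remainder 5, so 27 more Wednesdays after the first → 28.

28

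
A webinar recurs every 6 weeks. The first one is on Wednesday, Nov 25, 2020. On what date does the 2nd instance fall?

Jan 6, 2021

The 2nd occurrence is 1 interval after the first: 1 × 42 = 42 days after Nov 25, 2020.
Nov has 30 days — 5 days to the end of Nov leaves 37.
Dec has 31 days (6 left).
6 days into Jan → Jan 6, 2021.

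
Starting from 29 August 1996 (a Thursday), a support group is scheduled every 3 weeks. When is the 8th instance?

23 January 1997

The 8th occurrence is 7 intervals after the first: 7 × 21 = 147 days after 29 August 1996.
August has 31 days — 2 days to the end of August leaves 145.
September has 30 days (115 left).
October has 31 days (84 left).
November has 30 days (54 left).
December has 31 days (23 left).
23 days into January → 23 January 1997.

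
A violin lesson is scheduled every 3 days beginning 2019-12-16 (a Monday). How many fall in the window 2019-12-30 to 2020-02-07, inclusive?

Occurrences land 3·i days after 2019-12-16 for i = 0, 1, 2, …
2019-12-30 is 14 days after the start; 14 ÷ 3 = 4 remainder 2; since the remainder is 2, round up to i = 5. First occurrence in the window: #6 on 2019-12-31 (5×3 = 15 days in).
2020-02-07 is 53 days after the start; 53 ÷ 3 = 17 remainder 2. Last occurrence in the window: #18 on 2020-02-05.
Occurrences #6 through #18: 13 in total.

13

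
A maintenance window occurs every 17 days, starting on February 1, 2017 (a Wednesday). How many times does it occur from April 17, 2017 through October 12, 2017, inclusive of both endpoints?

10

Occurrences land 17·i days after February 1, 2017 for i = 0, 1, 2, …
April 17, 2017 is 75 days after the start; 75 ÷ 17 = 4 remainder 7; since the remainder is 7, round up to i = 5. First occurrence in the window: #6 on April 27, 2017 (5×17 = 85 days in).
October 12, 2017 is 253 days after the start; 253 ÷ 17 = 14 remainder 15. Last occurrence in the window: #15 on September 27, 2017.
Occurrences #6 through #15: 10 in total.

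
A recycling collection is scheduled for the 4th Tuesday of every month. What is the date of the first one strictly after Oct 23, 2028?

Oct 24, 2028

Oct 2028 starts on a Sunday; its first Tuesday is the 3rd, so the 4th Tuesday is the 24th — Oct 24, 2028.
Oct 24, 2028 is after Oct 23, 2028, so that is the next one.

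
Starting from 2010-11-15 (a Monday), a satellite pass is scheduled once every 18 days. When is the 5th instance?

The 5th occurrence is 4 intervals after the first: 4 × 18 = 72 days after 2010-11-15.
November has 30 days — 15 days to the end of November leaves 57.
December has 31 days (26 left).
26 days into January → 2011-01-26.

2011-01-26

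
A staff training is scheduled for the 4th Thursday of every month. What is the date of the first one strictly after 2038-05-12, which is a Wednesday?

2038-05-27

May 2038 starts on a Saturday; its first Thursday is the 6th, so the 4th Thursday is the 27th — 2038-05-27.
2038-05-27 is after 2038-05-12, so that is the next one.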